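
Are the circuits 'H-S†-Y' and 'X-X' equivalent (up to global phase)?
No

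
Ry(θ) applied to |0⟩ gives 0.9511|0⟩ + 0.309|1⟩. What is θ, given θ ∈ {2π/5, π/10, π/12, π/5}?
π/5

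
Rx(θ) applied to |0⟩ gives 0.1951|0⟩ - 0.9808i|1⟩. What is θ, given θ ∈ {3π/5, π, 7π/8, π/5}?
7π/8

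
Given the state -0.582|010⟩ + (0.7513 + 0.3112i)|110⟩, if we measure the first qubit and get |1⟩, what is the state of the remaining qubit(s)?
(0.9239 + 0.3827i)|10⟩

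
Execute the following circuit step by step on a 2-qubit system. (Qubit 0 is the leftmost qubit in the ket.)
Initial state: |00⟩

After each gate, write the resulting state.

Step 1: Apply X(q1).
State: |01⟩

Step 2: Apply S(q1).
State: i|01⟩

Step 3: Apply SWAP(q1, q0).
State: i|10⟩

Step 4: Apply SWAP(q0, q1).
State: i|01⟩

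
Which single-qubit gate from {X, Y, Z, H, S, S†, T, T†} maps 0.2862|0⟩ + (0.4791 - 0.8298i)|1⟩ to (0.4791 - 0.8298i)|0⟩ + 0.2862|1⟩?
X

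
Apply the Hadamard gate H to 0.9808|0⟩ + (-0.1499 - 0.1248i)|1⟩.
(0.5875 - 0.08825i)|0⟩ + (0.7995 + 0.08825i)|1⟩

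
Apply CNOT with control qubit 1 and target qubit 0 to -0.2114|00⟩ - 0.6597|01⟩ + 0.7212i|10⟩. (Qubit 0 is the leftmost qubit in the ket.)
-0.2114|00⟩ + 0.7212i|10⟩ - 0.6597|11⟩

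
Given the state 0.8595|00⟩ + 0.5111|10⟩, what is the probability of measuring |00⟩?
0.7387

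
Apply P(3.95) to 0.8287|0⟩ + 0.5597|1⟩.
0.8287|0⟩ + (-0.3866 - 0.4048i)|1⟩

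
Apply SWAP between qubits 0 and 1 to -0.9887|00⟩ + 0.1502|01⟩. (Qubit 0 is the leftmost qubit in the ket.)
-0.9887|00⟩ + 0.1502|10⟩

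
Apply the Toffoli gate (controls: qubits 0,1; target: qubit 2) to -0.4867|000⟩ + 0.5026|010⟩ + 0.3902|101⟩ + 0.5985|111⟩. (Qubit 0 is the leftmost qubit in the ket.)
-0.4867|000⟩ + 0.5026|010⟩ + 0.3902|101⟩ + 0.5985|110⟩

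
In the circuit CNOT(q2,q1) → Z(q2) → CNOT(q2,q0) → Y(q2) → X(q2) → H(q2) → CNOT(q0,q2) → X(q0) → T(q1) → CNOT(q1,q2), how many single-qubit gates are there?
6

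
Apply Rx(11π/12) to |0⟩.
0.1305|0⟩ - 0.9914i|1⟩

Rx(11π/12) = [[cos(θ/2), −i·sin(θ/2)], [−i·sin(θ/2), cos(θ/2)]]; θ = 11π/12, cos(θ/2) ≈ 0.130526, sin(θ/2) ≈ 0.991445.
With a = amp(|0⟩) = 1 and b = amp(|1⟩) = 0:
new amp(|0⟩) = (0.130526)·a + (-0.991445i)·b = 0.1305
new amp(|1⟩) = (-0.991445i)·a + (0.130526)·b = -0.9914i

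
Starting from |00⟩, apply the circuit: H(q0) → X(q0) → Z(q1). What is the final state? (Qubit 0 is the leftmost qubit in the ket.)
1/√2|00⟩ + 1/√2|10⟩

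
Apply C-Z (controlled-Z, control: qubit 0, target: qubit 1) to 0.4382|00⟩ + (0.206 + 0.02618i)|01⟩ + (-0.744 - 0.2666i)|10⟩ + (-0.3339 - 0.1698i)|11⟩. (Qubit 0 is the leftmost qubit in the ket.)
0.4382|00⟩ + (0.206 + 0.02618i)|01⟩ + (-0.744 - 0.2666i)|10⟩ + (0.3339 + 0.1698i)|11⟩

C-Z leaves the control-|0⟩ kets |00⟩, |01⟩ unchanged and applies Z to qubit 1 on the control-|1⟩ pair (|10⟩, |11⟩).
Z = [[1, 0], [0, -1]].
With a = amp(|10⟩) = (-0.744 - 0.2666i) and b = amp(|11⟩) = (-0.3339 - 0.1698i):
new amp(|10⟩) = (1)·a = (-0.744 - 0.2666i)
new amp(|11⟩) = (-1)·b = (0.3339 + 0.1698i)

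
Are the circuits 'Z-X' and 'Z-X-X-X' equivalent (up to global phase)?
Yes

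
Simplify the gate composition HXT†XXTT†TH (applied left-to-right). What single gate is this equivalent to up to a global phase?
Z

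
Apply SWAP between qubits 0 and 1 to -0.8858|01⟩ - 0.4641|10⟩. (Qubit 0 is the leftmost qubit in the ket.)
-0.4641|01⟩ - 0.8858|10⟩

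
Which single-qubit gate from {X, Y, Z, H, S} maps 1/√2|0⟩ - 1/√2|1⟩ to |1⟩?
H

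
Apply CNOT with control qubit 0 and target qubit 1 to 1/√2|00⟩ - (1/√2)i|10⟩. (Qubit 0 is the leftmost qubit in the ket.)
1/√2|00⟩ - (1/√2)i|11⟩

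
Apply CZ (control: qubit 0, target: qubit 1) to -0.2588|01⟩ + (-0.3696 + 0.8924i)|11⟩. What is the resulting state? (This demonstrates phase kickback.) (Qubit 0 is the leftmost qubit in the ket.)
-0.2588|01⟩ + (0.3696 - 0.8924i)|11⟩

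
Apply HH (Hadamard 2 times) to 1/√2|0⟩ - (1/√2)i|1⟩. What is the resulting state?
1/√2|0⟩ - (1/√2)i|1⟩

H² = I, so an even number of Hadamards cancels: H^2 = I and the state is unchanged.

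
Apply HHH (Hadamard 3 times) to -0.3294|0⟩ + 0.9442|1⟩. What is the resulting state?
0.4347|0⟩ - 0.9006|1⟩

H² = I, so H^3 = H: a single Hadamard. With (a, b) = (-0.3294, 0.9442), H gives ((a + b)/√2, (a − b)/√2) = (0.4347, -0.9006).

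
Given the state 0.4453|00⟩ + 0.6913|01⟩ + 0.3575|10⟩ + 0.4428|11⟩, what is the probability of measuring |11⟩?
0.1961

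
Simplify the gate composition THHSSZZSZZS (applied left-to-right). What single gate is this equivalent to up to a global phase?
T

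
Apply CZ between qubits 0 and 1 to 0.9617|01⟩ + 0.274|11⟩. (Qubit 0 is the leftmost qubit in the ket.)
0.9617|01⟩ - 0.274|11⟩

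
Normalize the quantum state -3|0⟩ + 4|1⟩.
-0.6|0⟩ + 0.8|1⟩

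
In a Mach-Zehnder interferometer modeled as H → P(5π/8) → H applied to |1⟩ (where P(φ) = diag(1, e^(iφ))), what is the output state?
(0.6913 - 0.4619i)|0⟩ + (0.3087 + 0.4619i)|1⟩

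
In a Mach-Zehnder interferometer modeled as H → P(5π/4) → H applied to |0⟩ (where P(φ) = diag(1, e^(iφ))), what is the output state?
(0.1464 - (1/√8)i)|0⟩ + (0.8536 + (1/√8)i)|1⟩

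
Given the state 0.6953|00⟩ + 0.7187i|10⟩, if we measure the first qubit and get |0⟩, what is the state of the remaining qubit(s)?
|0⟩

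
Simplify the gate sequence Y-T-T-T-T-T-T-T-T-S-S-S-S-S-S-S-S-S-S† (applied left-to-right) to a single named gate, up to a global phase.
Y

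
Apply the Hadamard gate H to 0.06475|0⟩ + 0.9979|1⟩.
0.7514|0⟩ - 0.6598|1⟩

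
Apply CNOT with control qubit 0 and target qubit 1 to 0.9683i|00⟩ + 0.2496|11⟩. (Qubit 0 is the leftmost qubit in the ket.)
0.9683i|00⟩ + 0.2496|10⟩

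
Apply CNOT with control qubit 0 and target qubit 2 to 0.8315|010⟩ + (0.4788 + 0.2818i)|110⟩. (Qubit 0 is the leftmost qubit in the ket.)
0.8315|010⟩ + (0.4788 + 0.2818i)|111⟩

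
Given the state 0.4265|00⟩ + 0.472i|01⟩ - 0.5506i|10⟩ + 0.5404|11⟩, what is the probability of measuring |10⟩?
0.3032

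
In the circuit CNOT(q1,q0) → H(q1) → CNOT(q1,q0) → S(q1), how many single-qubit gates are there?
2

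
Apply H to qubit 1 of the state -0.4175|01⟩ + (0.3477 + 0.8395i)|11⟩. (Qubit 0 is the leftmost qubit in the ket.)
-0.2952|00⟩ + 0.2952|01⟩ + (0.2459 + 0.5936i)|10⟩ + (-0.2459 - 0.5936i)|11⟩

H on qubit 1 mixes each pair of kets that differ only in qubit 1: amplitudes (a, b) of (|…0…⟩, |…1…⟩) become ((a + b)/√2, (a − b)/√2). Kets absent from the input have amplitude 0.
(|00⟩, |01⟩): (a, b) = (0, -0.4175) → (-0.2952, 0.2952)
(|10⟩, |11⟩): (a, b) = (0, (0.3477 + 0.8395i)) → ((0.2459 + 0.5936i), (-0.2459 - 0.5936i))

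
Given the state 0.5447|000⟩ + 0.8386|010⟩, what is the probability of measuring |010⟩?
0.7032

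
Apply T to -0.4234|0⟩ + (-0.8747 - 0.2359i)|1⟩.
-0.4234|0⟩ + (-0.4517 - 0.7853i)|1⟩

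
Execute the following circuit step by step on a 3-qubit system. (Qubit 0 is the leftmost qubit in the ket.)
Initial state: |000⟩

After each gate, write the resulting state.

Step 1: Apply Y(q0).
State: i|100⟩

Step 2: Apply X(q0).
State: i|000⟩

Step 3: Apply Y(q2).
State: -|001⟩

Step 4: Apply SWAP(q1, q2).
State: -|010⟩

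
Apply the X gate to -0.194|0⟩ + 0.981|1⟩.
0.981|0⟩ - 0.194|1⟩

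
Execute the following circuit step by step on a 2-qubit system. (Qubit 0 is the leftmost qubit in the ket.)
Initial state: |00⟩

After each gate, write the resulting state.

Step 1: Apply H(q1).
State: 1/√2|00⟩ + 1/√2|01⟩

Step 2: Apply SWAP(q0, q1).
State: 1/√2|00⟩ + 1/√2|10⟩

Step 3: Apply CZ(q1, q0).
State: 1/√2|00⟩ + 1/√2|10⟩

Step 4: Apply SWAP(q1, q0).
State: 1/√2|00⟩ + 1/√2|01⟩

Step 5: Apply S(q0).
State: 1/√2|00⟩ + 1/√2|01⟩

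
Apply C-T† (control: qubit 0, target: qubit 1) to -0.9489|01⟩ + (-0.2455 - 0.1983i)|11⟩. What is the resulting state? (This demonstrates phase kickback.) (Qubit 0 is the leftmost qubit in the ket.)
-0.9489|01⟩ + (-0.3138 + 0.03338i)|11⟩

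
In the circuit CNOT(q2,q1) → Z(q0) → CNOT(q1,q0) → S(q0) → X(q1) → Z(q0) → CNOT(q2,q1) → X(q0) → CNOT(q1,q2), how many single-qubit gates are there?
5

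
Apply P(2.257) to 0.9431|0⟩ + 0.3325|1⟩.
0.9431|0⟩ + (-0.2107 + 0.2572i)|1⟩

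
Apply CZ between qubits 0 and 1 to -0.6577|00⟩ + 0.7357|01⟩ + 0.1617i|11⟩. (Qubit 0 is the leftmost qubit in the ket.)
-0.6577|00⟩ + 0.7357|01⟩ - 0.1617i|11⟩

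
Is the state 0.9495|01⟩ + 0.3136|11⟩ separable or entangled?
Separable

Writing the state as a|00⟩ + b|01⟩ + c|10⟩ + d|11⟩, it is a product state iff ad − bc = 0.
Here (a, b, c, d) = (0, 0.9495, 0, 0.3136): ad − bc = (0)(0.3136) − (0.9495)(0) = 0, so the state is separable.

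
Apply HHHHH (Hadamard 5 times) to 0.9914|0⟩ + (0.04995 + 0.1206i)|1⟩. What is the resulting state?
(0.7363 + 0.08528i)|0⟩ + (0.6657 - 0.08528i)|1⟩

H² = I, so H^5 = H: a single Hadamard. With (a, b) = (0.9914, (0.04995 + 0.1206i)), H gives ((a + b)/√2, (a − b)/√2) = ((0.7363 + 0.08528i), (0.6657 - 0.08528i)).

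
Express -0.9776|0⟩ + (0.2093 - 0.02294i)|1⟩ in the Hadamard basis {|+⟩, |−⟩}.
(-0.5433 - 0.01622i)|+⟩ + (-0.8393 + 0.01622i)|−⟩

With |ψ⟩ = α|0⟩ + β|1⟩, the Hadamard-basis coefficients are ⟨+|ψ⟩ = (α + β)/√2 and ⟨−|ψ⟩ = (α − β)/√2.
Here α = -0.9776, β = (0.2093 - 0.02294i): (α + β)/√2 = (-0.5433 - 0.01622i), (α − β)/√2 = (-0.8393 + 0.01622i).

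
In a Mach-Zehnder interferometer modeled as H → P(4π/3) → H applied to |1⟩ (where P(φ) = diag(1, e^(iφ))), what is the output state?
(0.75 + 0.433i)|0⟩ + (0.25 - 0.433i)|1⟩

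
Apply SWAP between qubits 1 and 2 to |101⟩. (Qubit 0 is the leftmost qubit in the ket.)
|110⟩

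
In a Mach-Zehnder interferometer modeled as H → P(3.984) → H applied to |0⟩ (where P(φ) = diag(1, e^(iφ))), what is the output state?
(0.1672 - 0.3731i)|0⟩ + (0.8328 + 0.3731i)|1⟩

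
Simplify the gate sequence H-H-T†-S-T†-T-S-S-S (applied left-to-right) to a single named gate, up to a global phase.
T†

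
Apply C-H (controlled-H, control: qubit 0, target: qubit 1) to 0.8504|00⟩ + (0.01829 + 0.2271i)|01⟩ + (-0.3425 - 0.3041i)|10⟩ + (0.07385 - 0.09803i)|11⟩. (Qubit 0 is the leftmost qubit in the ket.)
0.8504|00⟩ + (0.01829 + 0.2271i)|01⟩ + (-0.19 - 0.2843i)|10⟩ + (-0.2944 - 0.1457i)|11⟩

C-H leaves the control-|0⟩ kets |00⟩, |01⟩ unchanged and applies H to qubit 1 on the control-|1⟩ pair (|10⟩, |11⟩).
H = [[1/√2, 1/√2], [1/√2, -1/√2]].
With a = amp(|10⟩) = (-0.3425 - 0.3041i) and b = amp(|11⟩) = (0.07385 - 0.09803i):
new amp(|10⟩) = (1/√2)·a + (1/√2)·b = (-0.19 - 0.2843i)
new amp(|11⟩) = (1/√2)·a + (-1/√2)·b = (-0.2944 - 0.1457i)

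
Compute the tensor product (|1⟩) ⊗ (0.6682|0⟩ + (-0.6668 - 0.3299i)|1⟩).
0.6682|10⟩ + (-0.6668 - 0.3299i)|11⟩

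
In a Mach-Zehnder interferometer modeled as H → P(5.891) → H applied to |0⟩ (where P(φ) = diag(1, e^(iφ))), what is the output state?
(0.962 - 0.1911i)|0⟩ + (0.03796 + 0.1911i)|1⟩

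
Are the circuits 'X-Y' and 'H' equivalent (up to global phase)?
No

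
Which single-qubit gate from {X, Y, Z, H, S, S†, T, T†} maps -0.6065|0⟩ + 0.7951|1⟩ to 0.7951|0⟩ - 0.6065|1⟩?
X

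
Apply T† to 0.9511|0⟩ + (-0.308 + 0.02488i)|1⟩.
0.9511|0⟩ + (-0.2002 + 0.2354i)|1⟩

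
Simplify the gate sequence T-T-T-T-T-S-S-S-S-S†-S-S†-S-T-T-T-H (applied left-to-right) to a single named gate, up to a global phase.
H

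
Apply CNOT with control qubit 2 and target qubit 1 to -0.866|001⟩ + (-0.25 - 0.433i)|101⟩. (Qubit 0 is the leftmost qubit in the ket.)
-0.866|011⟩ + (-0.25 - 0.433i)|111⟩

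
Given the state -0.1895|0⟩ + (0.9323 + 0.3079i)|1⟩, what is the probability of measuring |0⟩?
0.03591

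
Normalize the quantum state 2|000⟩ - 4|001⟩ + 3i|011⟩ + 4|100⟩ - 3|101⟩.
0.2722|000⟩ - 0.5443|001⟩ + (1/√6)i|011⟩ + 0.5443|100⟩ - 1/√6|101⟩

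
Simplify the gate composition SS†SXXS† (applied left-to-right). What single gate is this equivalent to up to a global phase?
I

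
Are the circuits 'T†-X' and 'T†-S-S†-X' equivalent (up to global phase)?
Yes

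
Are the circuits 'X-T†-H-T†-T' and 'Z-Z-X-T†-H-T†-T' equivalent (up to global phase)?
Yes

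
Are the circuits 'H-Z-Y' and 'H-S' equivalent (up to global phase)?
No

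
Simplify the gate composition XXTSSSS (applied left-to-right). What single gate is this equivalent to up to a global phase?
T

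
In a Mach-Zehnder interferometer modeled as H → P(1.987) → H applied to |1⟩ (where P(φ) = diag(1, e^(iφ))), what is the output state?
(0.7021 - 0.4573i)|0⟩ + (0.2979 + 0.4573i)|1⟩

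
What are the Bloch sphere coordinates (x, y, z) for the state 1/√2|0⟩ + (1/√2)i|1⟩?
(0, 1, 0)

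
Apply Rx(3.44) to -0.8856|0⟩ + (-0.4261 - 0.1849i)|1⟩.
(-0.0512 + 0.4214i)|0⟩ + (0.06334 + 0.9032i)|1⟩

Rx(3.44) = [[cos(θ/2), −i·sin(θ/2)], [−i·sin(θ/2), cos(θ/2)]]; θ = 3.44, cos(θ/2) ≈ -0.148651, sin(θ/2) ≈ 0.98889.
With a = amp(|0⟩) = -0.8856 and b = amp(|1⟩) = (-0.4261 - 0.1849i):
new amp(|0⟩) = (-0.148651)·a + (-0.98889i)·b = (-0.0512 + 0.4214i)
new amp(|1⟩) = (-0.98889i)·a + (-0.148651)·b = (0.06334 + 0.9032i)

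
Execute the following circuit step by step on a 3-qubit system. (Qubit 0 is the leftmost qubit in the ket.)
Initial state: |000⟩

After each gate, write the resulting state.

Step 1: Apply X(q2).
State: |001⟩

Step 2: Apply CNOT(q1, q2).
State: |001⟩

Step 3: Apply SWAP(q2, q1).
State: |010⟩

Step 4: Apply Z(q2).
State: |010⟩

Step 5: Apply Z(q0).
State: |010⟩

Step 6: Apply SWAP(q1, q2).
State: |001⟩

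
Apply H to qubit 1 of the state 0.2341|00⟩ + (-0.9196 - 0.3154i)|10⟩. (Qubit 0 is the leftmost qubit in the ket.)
0.1655|00⟩ + 0.1655|01⟩ + (-0.6503 - 0.223i)|10⟩ + (-0.6503 - 0.223i)|11⟩

H on qubit 1 mixes each pair of kets that differ only in qubit 1: amplitudes (a, b) of (|…0…⟩, |…1…⟩) become ((a + b)/√2, (a − b)/√2). Kets absent from the input have amplitude 0.
(|00⟩, |01⟩): (a, b) = (0.2341, 0) → (0.1655, 0.1655)
(|10⟩, |11⟩): (a, b) = ((-0.9196 - 0.3154i), 0) → ((-0.6503 - 0.223i), (-0.6503 - 0.223i))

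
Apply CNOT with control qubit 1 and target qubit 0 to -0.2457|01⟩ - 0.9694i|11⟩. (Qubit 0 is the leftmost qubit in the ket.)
-0.9694i|01⟩ - 0.2457|11⟩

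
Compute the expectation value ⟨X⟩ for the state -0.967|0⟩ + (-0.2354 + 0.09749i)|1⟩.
0.4553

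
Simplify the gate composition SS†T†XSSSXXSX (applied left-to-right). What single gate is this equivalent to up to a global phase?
T†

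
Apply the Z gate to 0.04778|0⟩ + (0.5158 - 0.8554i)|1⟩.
0.04778|0⟩ + (-0.5158 + 0.8554i)|1⟩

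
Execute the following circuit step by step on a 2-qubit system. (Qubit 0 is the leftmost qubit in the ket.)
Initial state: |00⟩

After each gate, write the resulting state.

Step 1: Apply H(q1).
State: 1/√2|00⟩ + 1/√2|01⟩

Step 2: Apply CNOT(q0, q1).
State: 1/√2|00⟩ + 1/√2|01⟩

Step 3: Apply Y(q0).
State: (1/√2)i|10⟩ + (1/√2)i|11⟩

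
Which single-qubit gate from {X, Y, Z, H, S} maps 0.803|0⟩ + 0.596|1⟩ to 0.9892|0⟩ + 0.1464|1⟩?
H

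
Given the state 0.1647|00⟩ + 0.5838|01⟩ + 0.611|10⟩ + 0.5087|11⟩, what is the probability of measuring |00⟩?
0.02713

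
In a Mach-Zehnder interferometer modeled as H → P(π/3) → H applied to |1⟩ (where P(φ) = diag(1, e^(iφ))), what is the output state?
(0.25 - 0.433i)|0⟩ + (0.75 + 0.433i)|1⟩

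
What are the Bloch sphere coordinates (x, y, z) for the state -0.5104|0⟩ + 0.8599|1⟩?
(-0.8778, 0, -0.4789)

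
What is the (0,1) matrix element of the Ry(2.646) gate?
-0.9695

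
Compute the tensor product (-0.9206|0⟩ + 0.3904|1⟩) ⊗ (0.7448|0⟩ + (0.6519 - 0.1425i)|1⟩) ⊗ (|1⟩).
-0.6857|001⟩ + (-0.6001 + 0.1312i)|011⟩ + 0.2908|101⟩ + (0.2545 - 0.05563i)|111⟩

amp(|b₁b₂…⟩) = product of the factor amplitudes for bits b₁, b₂, …; only kets whose every factor amplitude is nonzero survive.
|001⟩: (-0.9206)(0.7448)(1) = -0.6857
|011⟩: (-0.9206)(0.6519 - 0.1425i)(1) = (-0.6001 + 0.1312i)
|101⟩: (0.3904)(0.7448)(1) = 0.2908
|111⟩: (0.3904)(0.6519 - 0.1425i)(1) = (0.2545 - 0.05563i)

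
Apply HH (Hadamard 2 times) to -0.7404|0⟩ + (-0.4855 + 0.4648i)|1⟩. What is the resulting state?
-0.7404|0⟩ + (-0.4855 + 0.4648i)|1⟩

H² = I, so an even number of Hadamards cancels: H^2 = I and the state is unchanged.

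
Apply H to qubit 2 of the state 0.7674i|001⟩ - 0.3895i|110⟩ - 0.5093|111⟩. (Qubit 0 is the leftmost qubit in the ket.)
0.5426i|000⟩ - 0.5426i|001⟩ + (-0.3601 - 0.2754i)|110⟩ + (0.3601 - 0.2754i)|111⟩

H on qubit 2 mixes each pair of kets that differ only in qubit 2: amplitudes (a, b) of (|…0…⟩, |…1…⟩) become ((a + b)/√2, (a − b)/√2). Kets absent from the input have amplitude 0.
(|000⟩, |001⟩): (a, b) = (0, 0.7674i) → (0.5426i, -0.5426i)
(|110⟩, |111⟩): (a, b) = (-0.3895i, -0.5093) → ((-0.3601 - 0.2754i), (0.3601 - 0.2754i))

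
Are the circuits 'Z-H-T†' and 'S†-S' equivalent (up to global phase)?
No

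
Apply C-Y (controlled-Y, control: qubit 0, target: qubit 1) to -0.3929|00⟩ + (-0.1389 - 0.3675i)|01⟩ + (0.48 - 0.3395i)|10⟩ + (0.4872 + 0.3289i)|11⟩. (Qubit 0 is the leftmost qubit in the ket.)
-0.3929|00⟩ + (-0.1389 - 0.3675i)|01⟩ + (0.3289 - 0.4872i)|10⟩ + (0.3395 + 0.48i)|11⟩

C-Y leaves the control-|0⟩ kets |00⟩, |01⟩ unchanged and applies Y to qubit 1 on the control-|1⟩ pair (|10⟩, |11⟩).
Y = [[0, -i], [i, 0]].
With a = amp(|10⟩) = (0.48 - 0.3395i) and b = amp(|11⟩) = (0.4872 + 0.3289i):
new amp(|10⟩) = (-i)·b = (0.3289 - 0.4872i)
new amp(|11⟩) = (i)·a = (0.3395 + 0.48i)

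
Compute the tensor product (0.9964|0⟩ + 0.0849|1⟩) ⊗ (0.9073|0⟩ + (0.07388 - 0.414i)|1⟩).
0.904|00⟩ + (0.07361 - 0.4125i)|01⟩ + 0.07703|10⟩ + (0.006272 - 0.03515i)|11⟩

amp(|b₁b₂…⟩) = product of the factor amplitudes for bits b₁, b₂, …; only kets whose every factor amplitude is nonzero survive.
|00⟩: (0.9964)(0.9073) = 0.904
|01⟩: (0.9964)(0.07388 - 0.414i) = (0.07361 - 0.4125i)
|10⟩: (0.0849)(0.9073) = 0.07703
|11⟩: (0.0849)(0.07388 - 0.414i) = (0.006272 - 0.03515i)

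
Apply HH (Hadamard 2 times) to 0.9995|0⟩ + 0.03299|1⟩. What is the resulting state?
0.9995|0⟩ + 0.03299|1⟩

H² = I, so an even number of Hadamards cancels: H^2 = I and the state is unchanged.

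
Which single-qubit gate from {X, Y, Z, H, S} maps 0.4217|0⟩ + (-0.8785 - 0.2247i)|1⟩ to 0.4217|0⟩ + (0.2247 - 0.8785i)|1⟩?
S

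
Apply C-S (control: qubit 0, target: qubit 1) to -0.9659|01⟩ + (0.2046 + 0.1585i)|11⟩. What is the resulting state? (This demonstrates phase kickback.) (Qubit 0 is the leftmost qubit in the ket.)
-0.9659|01⟩ + (-0.1585 + 0.2046i)|11⟩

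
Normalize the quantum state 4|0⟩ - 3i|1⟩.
0.8|0⟩ - 0.6i|1⟩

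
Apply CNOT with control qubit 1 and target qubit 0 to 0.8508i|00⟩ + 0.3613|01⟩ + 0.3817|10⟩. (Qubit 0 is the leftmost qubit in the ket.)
0.8508i|00⟩ + 0.3817|10⟩ + 0.3613|11⟩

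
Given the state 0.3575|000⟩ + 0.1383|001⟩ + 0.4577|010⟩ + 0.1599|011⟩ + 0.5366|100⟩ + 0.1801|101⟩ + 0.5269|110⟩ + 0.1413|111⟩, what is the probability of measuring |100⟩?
0.2879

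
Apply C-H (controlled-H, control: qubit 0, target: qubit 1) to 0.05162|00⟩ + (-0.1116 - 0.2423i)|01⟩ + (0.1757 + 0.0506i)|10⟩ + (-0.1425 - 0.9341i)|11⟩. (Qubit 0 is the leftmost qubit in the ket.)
0.05162|00⟩ + (-0.1116 - 0.2423i)|01⟩ + (0.02348 - 0.6247i)|10⟩ + (0.225 + 0.6963i)|11⟩

C-H leaves the control-|0⟩ kets |00⟩, |01⟩ unchanged and applies H to qubit 1 on the control-|1⟩ pair (|10⟩, |11⟩).
H = [[1/√2, 1/√2], [1/√2, -1/√2]].
With a = amp(|10⟩) = (0.1757 + 0.0506i) and b = amp(|11⟩) = (-0.1425 - 0.9341i):
new amp(|10⟩) = (1/√2)·a + (1/√2)·b = (0.02348 - 0.6247i)
new amp(|11⟩) = (1/√2)·a + (-1/√2)·b = (0.225 + 0.6963i)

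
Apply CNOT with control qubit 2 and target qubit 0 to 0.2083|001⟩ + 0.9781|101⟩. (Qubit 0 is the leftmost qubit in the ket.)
0.9781|001⟩ + 0.2083|101⟩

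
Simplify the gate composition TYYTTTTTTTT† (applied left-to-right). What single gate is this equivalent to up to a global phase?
T†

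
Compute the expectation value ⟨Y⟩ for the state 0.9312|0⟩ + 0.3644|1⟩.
0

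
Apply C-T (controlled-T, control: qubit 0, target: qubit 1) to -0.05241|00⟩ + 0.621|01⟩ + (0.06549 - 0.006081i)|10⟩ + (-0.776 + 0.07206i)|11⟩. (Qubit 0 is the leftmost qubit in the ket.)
-0.05241|00⟩ + 0.621|01⟩ + (0.06549 - 0.006081i)|10⟩ + (-0.5997 - 0.4978i)|11⟩

C-T leaves the control-|0⟩ kets |00⟩, |01⟩ unchanged and applies T to qubit 1 on the control-|1⟩ pair (|10⟩, |11⟩).
T = [[1, 0], [0, (1/√2 + (1/√2)i)]].
With a = amp(|10⟩) = (0.06549 - 0.006081i) and b = amp(|11⟩) = (-0.776 + 0.07206i):
new amp(|10⟩) = (1)·a = (0.06549 - 0.006081i)
new amp(|11⟩) = (1/√2 + (1/√2)i)·b = (-0.5997 - 0.4978i)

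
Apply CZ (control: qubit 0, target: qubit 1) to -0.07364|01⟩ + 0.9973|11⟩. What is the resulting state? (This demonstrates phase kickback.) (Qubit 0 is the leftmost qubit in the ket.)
-0.07364|01⟩ - 0.9973|11⟩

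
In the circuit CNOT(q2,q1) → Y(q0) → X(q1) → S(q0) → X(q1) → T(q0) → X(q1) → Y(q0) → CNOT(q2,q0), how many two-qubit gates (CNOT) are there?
2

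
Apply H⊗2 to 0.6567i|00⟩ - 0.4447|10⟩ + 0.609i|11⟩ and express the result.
(-0.2224 + 0.6329i)|00⟩ + (-0.2224 + 0.02385i)|01⟩ + (0.2224 + 0.02385i)|10⟩ + (0.2224 + 0.6329i)|11⟩

H⊗2 gives amp(|y⟩) = (1/2) Σ_x (−1)^(x·y) amp(|x⟩), where x·y is the number of positions in which both x and y have a 1.
|00⟩: (0.6567i - 0.4447 + 0.609i)/2 = (-0.2224 + 0.6329i)
|01⟩: (0.6567i - 0.4447 - 0.609i)/2 = (-0.2224 + 0.02385i)
|10⟩: (0.6567i + 0.4447 - 0.609i)/2 = (0.2224 + 0.02385i)
|11⟩: (0.6567i + 0.4447 + 0.609i)/2 = (0.2224 + 0.6329i)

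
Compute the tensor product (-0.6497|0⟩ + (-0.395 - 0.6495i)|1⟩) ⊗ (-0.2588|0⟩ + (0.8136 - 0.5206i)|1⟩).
0.1681|00⟩ + (-0.5286 + 0.3382i)|01⟩ + (0.1022 + 0.1681i)|10⟩ + (-0.6595 - 0.3228i)|11⟩

amp(|b₁b₂…⟩) = product of the factor amplitudes for bits b₁, b₂, …; only kets whose every factor amplitude is nonzero survive.
|00⟩: (-0.6497)(-0.2588) = 0.1681
|01⟩: (-0.6497)(0.8136 - 0.5206i) = (-0.5286 + 0.3382i)
|10⟩: (-0.395 - 0.6495i)(-0.2588) = (0.1022 + 0.1681i)
|11⟩: (-0.395 - 0.6495i)(0.8136 - 0.5206i) = (-0.6595 - 0.3228i)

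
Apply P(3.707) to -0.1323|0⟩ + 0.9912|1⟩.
-0.1323|0⟩ + (-0.8369 - 0.531i)|1⟩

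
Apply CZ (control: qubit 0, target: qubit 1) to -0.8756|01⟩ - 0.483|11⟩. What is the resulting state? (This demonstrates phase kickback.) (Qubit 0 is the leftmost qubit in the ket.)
-0.8756|01⟩ + 0.483|11⟩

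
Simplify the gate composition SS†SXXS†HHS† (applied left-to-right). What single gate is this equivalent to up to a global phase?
S†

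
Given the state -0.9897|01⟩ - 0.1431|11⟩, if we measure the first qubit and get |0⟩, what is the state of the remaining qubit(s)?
-|1⟩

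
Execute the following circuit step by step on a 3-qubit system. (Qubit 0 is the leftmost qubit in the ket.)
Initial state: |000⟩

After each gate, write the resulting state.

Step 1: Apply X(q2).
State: |001⟩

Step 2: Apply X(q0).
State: |101⟩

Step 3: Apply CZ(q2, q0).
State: -|101⟩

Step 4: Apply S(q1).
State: -|101⟩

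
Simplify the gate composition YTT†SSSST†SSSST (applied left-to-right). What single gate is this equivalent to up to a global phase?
Y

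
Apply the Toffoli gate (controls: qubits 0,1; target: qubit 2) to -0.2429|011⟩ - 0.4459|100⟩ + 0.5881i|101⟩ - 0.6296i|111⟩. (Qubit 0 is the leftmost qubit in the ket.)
-0.2429|011⟩ - 0.4459|100⟩ + 0.5881i|101⟩ - 0.6296i|110⟩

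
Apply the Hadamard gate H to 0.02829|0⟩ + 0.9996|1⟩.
0.7268|0⟩ - 0.6868|1⟩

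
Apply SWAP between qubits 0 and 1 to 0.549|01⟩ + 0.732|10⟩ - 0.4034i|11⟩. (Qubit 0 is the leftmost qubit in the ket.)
0.732|01⟩ + 0.549|10⟩ - 0.4034i|11⟩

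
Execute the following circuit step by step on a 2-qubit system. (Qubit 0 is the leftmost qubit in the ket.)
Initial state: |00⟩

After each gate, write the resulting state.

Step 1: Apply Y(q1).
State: i|01⟩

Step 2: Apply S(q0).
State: i|01⟩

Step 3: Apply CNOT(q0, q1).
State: i|01⟩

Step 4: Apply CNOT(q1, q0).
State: i|11⟩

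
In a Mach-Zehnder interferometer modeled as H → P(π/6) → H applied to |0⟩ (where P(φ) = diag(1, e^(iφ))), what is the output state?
(0.933 + 0.25i)|0⟩ + (0.06699 - 0.25i)|1⟩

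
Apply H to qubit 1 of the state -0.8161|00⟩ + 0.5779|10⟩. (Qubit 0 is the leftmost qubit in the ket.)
-0.5771|00⟩ - 0.5771|01⟩ + 0.4086|10⟩ + 0.4086|11⟩

H on qubit 1 mixes each pair of kets that differ only in qubit 1: amplitudes (a, b) of (|…0…⟩, |…1…⟩) become ((a + b)/√2, (a − b)/√2). Kets absent from the input have amplitude 0.
(|00⟩, |01⟩): (a, b) = (-0.8161, 0) → (-0.5771, -0.5771)
(|10⟩, |11⟩): (a, b) = (0.5779, 0) → (0.4086, 0.4086)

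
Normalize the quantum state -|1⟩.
-|1⟩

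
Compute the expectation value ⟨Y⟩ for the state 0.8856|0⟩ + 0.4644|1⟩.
0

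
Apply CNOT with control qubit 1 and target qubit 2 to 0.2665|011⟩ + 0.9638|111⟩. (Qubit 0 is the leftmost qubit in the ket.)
0.2665|010⟩ + 0.9638|110⟩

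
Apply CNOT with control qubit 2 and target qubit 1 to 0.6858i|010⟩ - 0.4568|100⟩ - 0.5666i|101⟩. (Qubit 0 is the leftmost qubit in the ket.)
0.6858i|010⟩ - 0.4568|100⟩ - 0.5666i|111⟩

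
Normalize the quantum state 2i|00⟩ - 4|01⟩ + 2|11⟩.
(1/√6)i|00⟩ - 0.8165|01⟩ + 1/√6|11⟩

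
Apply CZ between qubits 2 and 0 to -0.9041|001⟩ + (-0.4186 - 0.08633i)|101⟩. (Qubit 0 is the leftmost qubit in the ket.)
-0.9041|001⟩ + (0.4186 + 0.08633i)|101⟩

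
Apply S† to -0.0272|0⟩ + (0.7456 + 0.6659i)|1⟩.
-0.0272|0⟩ + (0.6659 - 0.7456i)|1⟩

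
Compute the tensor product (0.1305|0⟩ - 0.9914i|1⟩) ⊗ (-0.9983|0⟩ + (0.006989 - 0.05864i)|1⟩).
-0.1303|00⟩ + (0.0009121 - 0.007653i)|01⟩ + 0.9897i|10⟩ + (-0.05814 - 0.006929i)|11⟩

amp(|b₁b₂…⟩) = product of the factor amplitudes for bits b₁, b₂, …; only kets whose every factor amplitude is nonzero survive.
|00⟩: (0.1305)(-0.9983) = -0.1303
|01⟩: (0.1305)(0.006989 - 0.05864i) = (0.0009121 - 0.007653i)
|10⟩: (-0.9914i)(-0.9983) = 0.9897i
|11⟩: (-0.9914i)(0.006989 - 0.05864i) = (-0.05814 - 0.006929i)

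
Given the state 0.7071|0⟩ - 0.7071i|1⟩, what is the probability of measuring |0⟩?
0.5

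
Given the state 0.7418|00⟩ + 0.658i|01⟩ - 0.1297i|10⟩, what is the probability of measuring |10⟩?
0.01682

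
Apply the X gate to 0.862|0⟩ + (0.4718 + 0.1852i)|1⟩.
(0.4718 + 0.1852i)|0⟩ + 0.862|1⟩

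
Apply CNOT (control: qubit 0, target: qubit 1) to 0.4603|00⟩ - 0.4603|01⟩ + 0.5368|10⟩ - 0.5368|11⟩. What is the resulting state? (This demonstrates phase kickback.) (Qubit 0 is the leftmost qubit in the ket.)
0.4603|00⟩ - 0.4603|01⟩ - 0.5368|10⟩ + 0.5368|11⟩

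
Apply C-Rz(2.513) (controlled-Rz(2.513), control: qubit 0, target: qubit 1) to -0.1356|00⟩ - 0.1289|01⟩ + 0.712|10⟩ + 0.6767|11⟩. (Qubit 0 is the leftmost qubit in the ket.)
-0.1356|00⟩ - 0.1289|01⟩ + (0.2201 - 0.6771i)|10⟩ + (0.2092 + 0.6436i)|11⟩

C-Rz(2.513) leaves the control-|0⟩ kets |00⟩, |01⟩ unchanged and applies Rz(2.513) to qubit 1 on the control-|1⟩ pair (|10⟩, |11⟩).
Rz(2.513) = [[e^(−iθ/2), 0], [0, e^(iθ/2)]] with e^(±iθ/2) = cos(θ/2) ± i·sin(θ/2); θ = 2.513, cos(θ/2) ≈ 0.309147, sin(θ/2) ≈ 0.951014.
With a = amp(|10⟩) = 0.712 and b = amp(|11⟩) = 0.6767:
new amp(|10⟩) = (0.309147 - 0.951014i)·a = (0.2201 - 0.6771i)
new amp(|11⟩) = (0.309147 + 0.951014i)·b = (0.2092 + 0.6436i)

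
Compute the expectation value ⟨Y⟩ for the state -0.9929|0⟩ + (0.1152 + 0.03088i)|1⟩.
-0.06132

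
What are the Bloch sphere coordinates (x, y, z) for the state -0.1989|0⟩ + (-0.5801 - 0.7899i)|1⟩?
(0.2308, 0.3142, -0.9209)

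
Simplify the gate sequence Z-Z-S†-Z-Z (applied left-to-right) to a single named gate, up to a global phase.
S†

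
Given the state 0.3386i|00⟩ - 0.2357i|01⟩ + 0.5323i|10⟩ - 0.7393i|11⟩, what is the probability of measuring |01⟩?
0.05555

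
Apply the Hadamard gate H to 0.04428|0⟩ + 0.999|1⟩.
0.7377|0⟩ - 0.6751|1⟩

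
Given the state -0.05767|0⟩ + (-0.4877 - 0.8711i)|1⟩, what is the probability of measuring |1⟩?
0.9967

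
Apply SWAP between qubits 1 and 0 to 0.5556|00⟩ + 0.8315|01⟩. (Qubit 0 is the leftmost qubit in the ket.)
0.5556|00⟩ + 0.8315|10⟩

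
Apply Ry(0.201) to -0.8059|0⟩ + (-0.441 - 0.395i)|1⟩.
(-0.7576 + 0.03963i)|0⟩ + (-0.5196 - 0.393i)|1⟩

Ry(0.201) = [[cos(θ/2), −sin(θ/2)], [sin(θ/2), cos(θ/2)]]; θ = 0.201, cos(θ/2) ≈ 0.994954, sin(θ/2) ≈ 0.100331.
With a = amp(|0⟩) = -0.8059 and b = amp(|1⟩) = (-0.441 - 0.395i):
new amp(|0⟩) = (0.994954)·a + (-0.100331)·b = (-0.7576 + 0.03963i)
new amp(|1⟩) = (0.100331)·a + (0.994954)·b = (-0.5196 - 0.393i)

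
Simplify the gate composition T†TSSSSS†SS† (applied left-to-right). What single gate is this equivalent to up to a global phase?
S†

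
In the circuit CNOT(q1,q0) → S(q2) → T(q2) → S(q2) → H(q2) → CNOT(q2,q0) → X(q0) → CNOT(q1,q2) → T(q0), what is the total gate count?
9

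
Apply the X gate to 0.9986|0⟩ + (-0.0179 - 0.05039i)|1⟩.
(-0.0179 - 0.05039i)|0⟩ + 0.9986|1⟩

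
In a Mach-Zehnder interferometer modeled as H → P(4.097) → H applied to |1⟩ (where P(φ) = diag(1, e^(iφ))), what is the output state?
(0.7886 + 0.4083i)|0⟩ + (0.2114 - 0.4083i)|1⟩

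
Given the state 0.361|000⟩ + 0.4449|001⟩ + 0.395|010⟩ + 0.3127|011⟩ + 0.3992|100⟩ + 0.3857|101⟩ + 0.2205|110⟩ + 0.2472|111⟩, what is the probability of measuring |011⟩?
0.09778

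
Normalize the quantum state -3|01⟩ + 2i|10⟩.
-0.8321|01⟩ + 0.5547i|10⟩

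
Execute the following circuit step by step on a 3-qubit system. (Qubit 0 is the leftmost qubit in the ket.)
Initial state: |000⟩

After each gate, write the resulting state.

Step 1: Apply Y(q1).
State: i|010⟩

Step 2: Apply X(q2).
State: i|011⟩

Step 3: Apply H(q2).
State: (1/√2)i|010⟩ - (1/√2)i|011⟩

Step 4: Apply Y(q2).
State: -1/√2|010⟩ - 1/√2|011⟩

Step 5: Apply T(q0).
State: -1/√2|010⟩ - 1/√2|011⟩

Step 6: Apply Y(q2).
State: (1/√2)i|010⟩ - (1/√2)i|011⟩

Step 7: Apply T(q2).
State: (1/√2)i|010⟩ + (1/2 - (1/2)i)|011⟩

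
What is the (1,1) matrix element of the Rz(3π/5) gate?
(0.5878 + 0.809i)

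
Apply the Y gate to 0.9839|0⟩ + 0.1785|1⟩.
-0.1785i|0⟩ + 0.9839i|1⟩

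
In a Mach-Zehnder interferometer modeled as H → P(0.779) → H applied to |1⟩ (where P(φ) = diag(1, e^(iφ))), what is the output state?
(0.1442 - 0.3513i)|0⟩ + (0.8558 + 0.3513i)|1⟩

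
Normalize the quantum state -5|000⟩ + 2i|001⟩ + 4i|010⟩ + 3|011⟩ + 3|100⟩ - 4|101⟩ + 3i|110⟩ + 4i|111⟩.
-0.4903|000⟩ + 0.1961i|001⟩ + 0.3922i|010⟩ + 0.2942|011⟩ + 0.2942|100⟩ - 0.3922|101⟩ + 0.2942i|110⟩ + 0.3922i|111⟩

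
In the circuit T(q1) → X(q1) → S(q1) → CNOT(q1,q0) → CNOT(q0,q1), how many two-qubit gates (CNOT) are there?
2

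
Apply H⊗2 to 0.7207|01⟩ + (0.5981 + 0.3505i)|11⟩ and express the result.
(0.6594 + 0.1753i)|00⟩ + (-0.6594 - 0.1753i)|01⟩ + (0.0613 - 0.1753i)|10⟩ + (-0.0613 + 0.1753i)|11⟩

H⊗2 gives amp(|y⟩) = (1/2) Σ_x (−1)^(x·y) amp(|x⟩), where x·y is the number of positions in which both x and y have a 1.
|00⟩: (0.7207 + (0.5981 + 0.3505i))/2 = (0.6594 + 0.1753i)
|01⟩: (-0.7207 - (0.5981 + 0.3505i))/2 = (-0.6594 - 0.1753i)
|10⟩: (0.7207 - (0.5981 + 0.3505i))/2 = (0.0613 - 0.1753i)
|11⟩: (-0.7207 + (0.5981 + 0.3505i))/2 = (-0.0613 + 0.1753i)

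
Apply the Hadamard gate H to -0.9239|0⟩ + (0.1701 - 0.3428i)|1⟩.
(-0.533 - 0.2424i)|0⟩ + (-0.7736 + 0.2424i)|1⟩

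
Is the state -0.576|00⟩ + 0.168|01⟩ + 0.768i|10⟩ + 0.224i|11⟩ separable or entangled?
Entangled

Writing the state as a|00⟩ + b|01⟩ + c|10⟩ + d|11⟩, it is a product state iff ad − bc = 0.
Here (a, b, c, d) = (-0.576, 0.168, 0.768i, 0.224i): ad − bc = (-0.576)(0.224i) − (0.168)(0.768i) = -0.258i ≠ 0, so the state is entangled.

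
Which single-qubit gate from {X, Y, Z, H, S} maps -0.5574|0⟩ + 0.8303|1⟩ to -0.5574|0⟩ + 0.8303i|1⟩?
S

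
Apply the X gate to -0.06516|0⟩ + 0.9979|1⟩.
0.9979|0⟩ - 0.06516|1⟩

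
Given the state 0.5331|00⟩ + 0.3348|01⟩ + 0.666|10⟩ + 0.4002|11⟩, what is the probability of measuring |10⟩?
0.4436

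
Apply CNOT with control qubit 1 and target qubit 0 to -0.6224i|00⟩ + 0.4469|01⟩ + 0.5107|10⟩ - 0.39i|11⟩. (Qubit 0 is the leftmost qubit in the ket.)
-0.6224i|00⟩ - 0.39i|01⟩ + 0.5107|10⟩ + 0.4469|11⟩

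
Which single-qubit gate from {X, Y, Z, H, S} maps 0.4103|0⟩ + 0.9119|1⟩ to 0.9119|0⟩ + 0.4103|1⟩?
X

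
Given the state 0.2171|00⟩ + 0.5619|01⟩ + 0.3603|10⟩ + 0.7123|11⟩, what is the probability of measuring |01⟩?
0.3157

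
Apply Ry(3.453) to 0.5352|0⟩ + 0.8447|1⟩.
-0.9175|0⟩ + 0.3977|1⟩

Ry(3.453) = [[cos(θ/2), −sin(θ/2)], [sin(θ/2), cos(θ/2)]]; θ = 3.453, cos(θ/2) ≈ -0.155075, sin(θ/2) ≈ 0.987903.
With a = amp(|0⟩) = 0.5352 and b = amp(|1⟩) = 0.8447:
new amp(|0⟩) = (-0.155075)·a + (-0.987903)·b = -0.9175
new amp(|1⟩) = (0.987903)·a + (-0.155075)·b = 0.3977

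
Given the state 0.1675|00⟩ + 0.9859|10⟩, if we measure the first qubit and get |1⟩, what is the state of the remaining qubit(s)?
|0⟩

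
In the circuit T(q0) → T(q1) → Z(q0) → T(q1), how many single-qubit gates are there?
4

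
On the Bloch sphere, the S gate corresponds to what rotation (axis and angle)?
Rotation by π/2 around the z-axis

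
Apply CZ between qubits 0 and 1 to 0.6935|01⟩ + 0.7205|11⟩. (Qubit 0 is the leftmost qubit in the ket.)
0.6935|01⟩ - 0.7205|11⟩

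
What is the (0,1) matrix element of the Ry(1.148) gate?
-0.543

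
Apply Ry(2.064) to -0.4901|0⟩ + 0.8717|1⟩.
-0.9997|0⟩ + 0.02661|1⟩

Ry(2.064) = [[cos(θ/2), −sin(θ/2)], [sin(θ/2), cos(θ/2)]]; θ = 2.064, cos(θ/2) ≈ 0.513103, sin(θ/2) ≈ 0.858327.
With a = amp(|0⟩) = -0.4901 and b = amp(|1⟩) = 0.8717:
new amp(|0⟩) = (0.513103)·a + (-0.858327)·b = -0.9997
new amp(|1⟩) = (0.858327)·a + (0.513103)·b = 0.02661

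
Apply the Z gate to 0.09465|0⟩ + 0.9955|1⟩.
0.09465|0⟩ - 0.9955|1⟩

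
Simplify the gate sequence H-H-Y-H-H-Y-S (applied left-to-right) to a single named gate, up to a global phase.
S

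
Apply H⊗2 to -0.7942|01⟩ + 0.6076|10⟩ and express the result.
-0.0933|00⟩ + 0.7009|01⟩ - 0.7009|10⟩ + 0.0933|11⟩

H⊗2 gives amp(|y⟩) = (1/2) Σ_x (−1)^(x·y) amp(|x⟩), where x·y is the number of positions in which both x and y have a 1.
|00⟩: (-0.7942 + 0.6076)/2 = -0.0933
|01⟩: (0.7942 + 0.6076)/2 = 0.7009
|10⟩: (-0.7942 - 0.6076)/2 = -0.7009
|11⟩: (0.7942 - 0.6076)/2 = 0.0933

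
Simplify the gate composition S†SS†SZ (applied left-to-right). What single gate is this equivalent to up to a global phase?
Z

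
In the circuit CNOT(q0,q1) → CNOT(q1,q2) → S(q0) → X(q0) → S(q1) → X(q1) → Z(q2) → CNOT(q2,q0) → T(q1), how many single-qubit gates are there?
6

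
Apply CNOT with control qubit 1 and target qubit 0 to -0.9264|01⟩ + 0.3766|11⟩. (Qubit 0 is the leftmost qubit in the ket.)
0.3766|01⟩ - 0.9264|11⟩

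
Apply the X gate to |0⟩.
|1⟩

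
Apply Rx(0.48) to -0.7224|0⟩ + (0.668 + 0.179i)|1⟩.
(-0.6591 - 0.1588i)|0⟩ + (0.6489 + 0.3456i)|1⟩

Rx(0.48) = [[cos(θ/2), −i·sin(θ/2)], [−i·sin(θ/2), cos(θ/2)]]; θ = 0.48, cos(θ/2) ≈ 0.971338, sin(θ/2) ≈ 0.237703.
With a = amp(|0⟩) = -0.7224 and b = amp(|1⟩) = (0.668 + 0.179i):
new amp(|0⟩) = (0.971338)·a + (-0.237703i)·b = (-0.6591 - 0.1588i)
new amp(|1⟩) = (-0.237703i)·a + (0.971338)·b = (0.6489 + 0.3456i)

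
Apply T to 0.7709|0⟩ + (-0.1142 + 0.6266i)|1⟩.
0.7709|0⟩ + (-0.5238 + 0.3623i)|1⟩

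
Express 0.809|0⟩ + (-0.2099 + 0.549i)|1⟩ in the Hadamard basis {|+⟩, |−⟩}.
(0.4236 + 0.3882i)|+⟩ + (0.7205 - 0.3882i)|−⟩

With |ψ⟩ = α|0⟩ + β|1⟩, the Hadamard-basis coefficients are ⟨+|ψ⟩ = (α + β)/√2 and ⟨−|ψ⟩ = (α − β)/√2.
Here α = 0.809, β = (-0.2099 + 0.549i): (α + β)/√2 = (0.4236 + 0.3882i), (α − β)/√2 = (0.7205 - 0.3882i).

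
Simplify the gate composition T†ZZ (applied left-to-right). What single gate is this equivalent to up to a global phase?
T†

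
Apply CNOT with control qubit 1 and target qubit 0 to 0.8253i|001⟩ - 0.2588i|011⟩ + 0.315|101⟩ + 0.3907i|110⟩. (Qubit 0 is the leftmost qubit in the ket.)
0.8253i|001⟩ + 0.3907i|010⟩ + 0.315|101⟩ - 0.2588i|111⟩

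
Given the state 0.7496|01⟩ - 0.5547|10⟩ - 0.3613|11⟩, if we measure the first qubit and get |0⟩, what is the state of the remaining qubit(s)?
|1⟩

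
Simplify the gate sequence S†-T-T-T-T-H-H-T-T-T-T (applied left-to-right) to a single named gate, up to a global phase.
S†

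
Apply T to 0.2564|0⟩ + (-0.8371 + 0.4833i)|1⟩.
0.2564|0⟩ + (-0.9337 - 0.2502i)|1⟩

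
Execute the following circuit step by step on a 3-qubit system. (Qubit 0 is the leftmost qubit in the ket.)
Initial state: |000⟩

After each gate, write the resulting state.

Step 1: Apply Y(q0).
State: i|100⟩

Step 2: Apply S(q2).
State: i|100⟩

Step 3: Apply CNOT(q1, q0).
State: i|100⟩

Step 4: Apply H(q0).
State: (1/√2)i|000⟩ - (1/√2)i|100⟩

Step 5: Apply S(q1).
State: (1/√2)i|000⟩ - (1/√2)i|100⟩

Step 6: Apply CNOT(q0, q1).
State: (1/√2)i|000⟩ - (1/√2)i|110⟩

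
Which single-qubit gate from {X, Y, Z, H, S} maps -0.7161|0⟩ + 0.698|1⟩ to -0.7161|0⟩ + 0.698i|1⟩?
S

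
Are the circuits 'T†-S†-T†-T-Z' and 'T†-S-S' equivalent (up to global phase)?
No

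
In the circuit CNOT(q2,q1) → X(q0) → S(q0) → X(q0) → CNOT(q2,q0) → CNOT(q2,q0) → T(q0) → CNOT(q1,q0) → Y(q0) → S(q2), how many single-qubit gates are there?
6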